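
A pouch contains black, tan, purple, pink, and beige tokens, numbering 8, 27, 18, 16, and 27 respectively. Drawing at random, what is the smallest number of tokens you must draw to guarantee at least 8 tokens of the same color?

36

The worst case takes 7 tokens of each color without reaching 8 of any: 5 × 7 = 35.
The next token must bring some color to 8, so 35 + 1 = 36.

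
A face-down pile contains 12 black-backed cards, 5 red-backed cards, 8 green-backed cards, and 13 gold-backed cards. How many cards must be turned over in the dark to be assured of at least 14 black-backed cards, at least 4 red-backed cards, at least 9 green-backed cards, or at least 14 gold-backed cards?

The worst case stops just short of every target: all 12 black-backed, 3 red-backed, 8 green-backed, 13 gold-backed — 12 + 3 + 8 + 13 = 36 cards.
One more card must push some back color to its target, so 36 + 1 = 37.

37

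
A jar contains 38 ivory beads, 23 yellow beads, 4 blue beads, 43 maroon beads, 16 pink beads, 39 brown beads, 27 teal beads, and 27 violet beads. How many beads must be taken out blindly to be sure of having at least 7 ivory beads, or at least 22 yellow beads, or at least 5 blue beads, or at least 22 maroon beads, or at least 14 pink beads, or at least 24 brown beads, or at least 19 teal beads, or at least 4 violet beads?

The worst case stops just short of every target: 6 ivory, 21 yellow, 4 blue, 21 maroon, 13 pink, 23 brown, 18 teal, 3 violet — 6 + 21 + 4 + 21 + 13 + 23 + 18 + 3 = 109 beads.
One more bead must push some color to its target, so 109 + 1 = 110.

110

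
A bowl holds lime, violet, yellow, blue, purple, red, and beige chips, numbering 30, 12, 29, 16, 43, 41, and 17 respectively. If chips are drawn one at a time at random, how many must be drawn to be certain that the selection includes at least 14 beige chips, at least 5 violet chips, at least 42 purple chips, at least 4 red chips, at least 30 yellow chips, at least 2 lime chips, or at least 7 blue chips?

98

The worst case stops just short of every target: 1 lime, 4 violet, 29 yellow, 6 blue, 41 purple, 3 red, 13 beige — 1 + 4 + 29 + 6 + 41 + 3 + 13 = 97 chips.
One more chip must push some color to its target, so 97 + 1 = 98.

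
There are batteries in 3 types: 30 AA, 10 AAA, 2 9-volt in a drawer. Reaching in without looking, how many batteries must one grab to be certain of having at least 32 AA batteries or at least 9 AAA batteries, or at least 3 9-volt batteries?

41

The worst case stops just short of every target: all 30 AA, 8 AAA, 2 9-volt — 30 + 8 + 2 = 40 batteries.
One more battery must push some type to its target, so 40 + 1 = 41.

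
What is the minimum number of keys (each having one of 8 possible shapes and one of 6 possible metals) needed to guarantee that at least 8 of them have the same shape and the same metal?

337

There are 8 × 6 = 48 (shape, metal) combinations acting as pigeonholes.
With 48 × 7 = 336 keys we could place exactly 7 in each, with no (shape, metal) pair reaching 8.
One more forces some (shape, metal) pair to hold 8, so 336 + 1 = 337.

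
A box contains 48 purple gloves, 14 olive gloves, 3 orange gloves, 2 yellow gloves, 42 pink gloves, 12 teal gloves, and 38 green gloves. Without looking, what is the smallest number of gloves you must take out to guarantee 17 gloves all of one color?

80

In the worst case we take at most 16 of each color, but all 14 olive, all 3 orange, all 2 yellow, and all 12 teal (fewer than 16), giving 16 + 14 + 3 + 2 + 16 + 12 + 16 = 79.
One more glove then forces some color to 17, so 79 + 1 = 80.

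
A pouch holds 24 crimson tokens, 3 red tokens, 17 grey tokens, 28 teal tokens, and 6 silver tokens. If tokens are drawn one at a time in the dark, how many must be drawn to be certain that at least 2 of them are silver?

74

To avoid silver tokens as long as possible, exhaust the other 4 colors first.
The worst case draws every non-silver token first: 24 + 3 + 17 + 28 = 72.
The next 2 draws are then forced to be silver, giving 72 + 2 = 74.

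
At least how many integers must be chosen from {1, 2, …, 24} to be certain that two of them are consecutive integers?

Partition {1, …, 24} into 12 pairs: {1,2}, {3,4}, …, {23,24}.
Choosing 12 integers — say the 12 even numbers 2, 4, …, 24 — takes one from each pair and avoids the property.
Choosing 13 forces two into the same pair by pigeonhole, and those are consecutive. So 13.

13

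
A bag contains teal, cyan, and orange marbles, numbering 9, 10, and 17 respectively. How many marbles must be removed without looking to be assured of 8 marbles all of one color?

22

The worst case takes 7 marbles of each color without reaching 8 of any: 3 × 7 = 21.
The next marble must bring some color to 8, so 21 + 1 = 22.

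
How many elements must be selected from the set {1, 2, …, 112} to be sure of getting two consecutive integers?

57

Partition {1, …, 112} into 56 pairs: {1,2}, {3,4}, …, {111,112}.
Choosing 56 integers — say the 56 even numbers 2, 4, …, 112 — takes one from each pair and avoids the property.
Choosing 57 forces two into the same pair by pigeonhole, and those are consecutive. So 57.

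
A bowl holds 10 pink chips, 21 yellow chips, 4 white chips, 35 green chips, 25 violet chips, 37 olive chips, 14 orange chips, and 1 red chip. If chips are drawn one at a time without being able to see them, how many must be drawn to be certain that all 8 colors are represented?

147

The hardest color to obtain is red: we could draw every other chip first — 147 − 1 = 146 chips — without a single red one.
The next draw must be red, so 146 + 1 = 147.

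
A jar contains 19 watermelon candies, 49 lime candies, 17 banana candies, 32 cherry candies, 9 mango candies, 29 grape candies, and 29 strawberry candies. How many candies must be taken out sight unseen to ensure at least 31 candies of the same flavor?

In the worst case we take at most 30 of each flavor, but all 19 watermelon, all 17 banana, all 9 mango, all 29 grape, and all 29 strawberry (fewer than 30), giving 19 + 30 + 17 + 30 + 9 + 29 + 29 = 163.
One more candy then forces some flavor to 31, so 163 + 1 = 164.

164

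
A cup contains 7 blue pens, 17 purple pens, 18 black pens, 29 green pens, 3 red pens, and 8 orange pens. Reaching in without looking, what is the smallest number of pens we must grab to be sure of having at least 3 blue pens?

To avoid blue pens as long as possible, exhaust the other 5 ink colors first.
The worst case draws every non-blue pen first: 17 + 18 + 29 + 3 + 8 = 75.
The next 3 draws are then forced to be blue, giving 75 + 3 = 78.

78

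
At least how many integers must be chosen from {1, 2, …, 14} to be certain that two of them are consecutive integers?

8

Partition {1, …, 14} into 7 pairs: {1,2}, {3,4}, …, {13,14}.
Choosing 7 integers — say the 7 even numbers 2, 4, …, 14 — takes one from each pair and avoids the property.
Choosing 8 forces two into the same pair by pigeonhole, and those are consecutive. So 8.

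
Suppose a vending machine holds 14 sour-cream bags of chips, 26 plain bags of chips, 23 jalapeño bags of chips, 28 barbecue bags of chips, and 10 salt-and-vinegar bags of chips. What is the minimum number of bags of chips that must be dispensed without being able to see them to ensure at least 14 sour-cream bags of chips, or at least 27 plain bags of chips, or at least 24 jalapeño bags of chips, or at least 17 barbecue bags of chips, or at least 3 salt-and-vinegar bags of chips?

Each of the 5 flavors has its own threshold; avoid all of them simultaneously.
The worst case stops just short of every target: 13 sour-cream, 26 plain, 23 jalapeño, 16 barbecue, 2 salt-and-vinegar — 13 + 26 + 23 + 16 + 2 = 80 bags of chips.
One more bag of chips must push some flavor to its target, so 80 + 1 = 81.

81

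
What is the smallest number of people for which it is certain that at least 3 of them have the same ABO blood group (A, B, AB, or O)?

There are 4 ABO blood groups acting as pigeonholes.
With 4 × 2 = 8 people we could place exactly 2 in each, with no class reaching 3.
One more forces some class to hold 3, so 8 + 1 = 9.

9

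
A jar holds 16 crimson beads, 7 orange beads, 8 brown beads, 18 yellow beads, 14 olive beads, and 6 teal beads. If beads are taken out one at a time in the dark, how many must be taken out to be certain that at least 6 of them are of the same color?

The worst case takes 5 beads of each color without reaching 6 of any: 6 × 5 = 30.
The next bead must bring some color to 6, so 30 + 1 = 31.

31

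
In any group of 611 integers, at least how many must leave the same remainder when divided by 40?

The 611 integers fall into 40 residue classes modulo 40.
If each of the 40 residue classes modulo 40 held at most 15, the total would be at most 40 × 15 = 600 < 611, a contradiction.
So at least one holds ⌈611/40⌉ = 16.

16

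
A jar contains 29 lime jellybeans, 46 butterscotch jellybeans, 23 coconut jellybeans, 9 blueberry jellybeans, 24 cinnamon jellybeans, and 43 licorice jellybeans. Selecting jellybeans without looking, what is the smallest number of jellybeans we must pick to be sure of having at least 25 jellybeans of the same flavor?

129

Treat the 6 flavors as pigeonholes.
In the worst case we take at most 24 of each flavor, but all 23 coconut and all 9 blueberry (fewer than 24), giving 24 + 24 + 23 + 9 + 24 + 24 = 128.
One more jellybean then forces some flavor to 25, so 128 + 1 = 129.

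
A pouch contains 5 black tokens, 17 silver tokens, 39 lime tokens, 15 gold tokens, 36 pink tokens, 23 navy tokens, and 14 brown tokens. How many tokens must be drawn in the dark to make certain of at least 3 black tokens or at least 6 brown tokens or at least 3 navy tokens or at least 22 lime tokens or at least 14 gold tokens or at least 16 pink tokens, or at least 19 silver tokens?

The worst case stops just short of every target: 2 black, all 17 silver, 21 lime, 13 gold, 15 pink, 2 navy, 5 brown — 2 + 17 + 21 + 13 + 15 + 2 + 5 = 75 tokens.
One more token must push some color to its target, so 75 + 1 = 76.

76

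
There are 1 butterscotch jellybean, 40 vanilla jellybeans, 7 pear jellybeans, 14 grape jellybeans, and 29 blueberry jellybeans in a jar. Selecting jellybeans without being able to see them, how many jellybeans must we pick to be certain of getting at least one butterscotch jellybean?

91

To avoid butterscotch jellybeans as long as possible, exhaust the other 4 flavors first.
The worst case draws every non-butterscotch jellybean first: 40 + 7 + 14 + 29 = 90.
The next draw is then forced to be butterscotch, giving 90 + 1 = 91.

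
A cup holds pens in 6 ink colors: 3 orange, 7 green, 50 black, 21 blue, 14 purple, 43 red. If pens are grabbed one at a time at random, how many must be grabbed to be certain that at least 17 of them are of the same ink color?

In the worst case we take at most 16 of each ink color, but all 3 orange, all 7 green, and all 14 purple (fewer than 16), giving 3 + 7 + 16 + 16 + 14 + 16 = 72.
One more pen then forces some ink color to 17, so 72 + 1 = 73.

73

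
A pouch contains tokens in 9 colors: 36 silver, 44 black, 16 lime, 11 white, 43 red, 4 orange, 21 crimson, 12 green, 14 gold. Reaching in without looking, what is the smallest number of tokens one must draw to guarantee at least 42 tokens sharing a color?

Treat the 9 colors as pigeonholes.
In the worst case we take at most 41 of each color, but all 36 silver, all 16 lime, all 11 white, all 4 orange, all 21 crimson, all 12 green, and all 14 gold (fewer than 41), giving 36 + 41 + 16 + 11 + 41 + 4 + 21 + 12 + 14 = 196.
One more token then forces some color to 42, so 196 + 1 = 197.

197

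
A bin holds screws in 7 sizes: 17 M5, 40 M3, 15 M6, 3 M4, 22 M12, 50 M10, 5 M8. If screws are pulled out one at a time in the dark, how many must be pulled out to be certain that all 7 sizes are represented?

150

The hardest size to obtain is M4: we could draw every other screw first — 152 − 3 = 149 screws — without a single M4 one.
The next draw must be M4, so 149 + 1 = 150.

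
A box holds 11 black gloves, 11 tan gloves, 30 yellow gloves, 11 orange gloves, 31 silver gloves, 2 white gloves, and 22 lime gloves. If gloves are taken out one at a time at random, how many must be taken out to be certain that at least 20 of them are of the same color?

93

In the worst case we take at most 19 of each color, but all 11 black, all 11 tan, all 11 orange, and all 2 white (fewer than 19), giving 11 + 11 + 19 + 11 + 19 + 2 + 19 = 92.
One more glove then forces some color to 20, so 92 + 1 = 93.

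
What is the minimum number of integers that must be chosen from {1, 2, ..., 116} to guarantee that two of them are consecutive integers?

Partition {1, …, 116} into 58 pairs: {1,2}, {3,4}, …, {115,116}.
Choosing 58 integers — say the 58 even numbers 2, 4, …, 116 — takes one from each pair and avoids the property.
Choosing 59 forces two into the same pair by pigeonhole, and those are consecutive. So 59.

59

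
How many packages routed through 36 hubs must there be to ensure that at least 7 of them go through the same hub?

There are 36 hubs acting as pigeonholes.
With 36 × 6 = 216 packages we could place exactly 6 in each, with no class reaching 7.
One more forces some class to hold 7, so 216 + 1 = 217.

217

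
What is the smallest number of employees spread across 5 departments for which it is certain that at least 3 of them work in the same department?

11

There are 5 departments acting as pigeonholes.
With 5 × 2 = 10 employees we could place exactly 2 in each, with no class reaching 3.
One more forces some class to hold 3, so 10 + 1 = 11.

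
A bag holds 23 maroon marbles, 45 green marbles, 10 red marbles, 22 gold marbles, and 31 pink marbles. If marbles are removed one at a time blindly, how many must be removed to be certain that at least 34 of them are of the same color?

In the worst case we take at most 33 of each color, but all 23 maroon, all 10 red, all 22 gold, and all 31 pink (fewer than 33), giving 23 + 33 + 10 + 22 + 31 = 119.
One more marble then forces some color to 34, so 119 + 1 = 120.

120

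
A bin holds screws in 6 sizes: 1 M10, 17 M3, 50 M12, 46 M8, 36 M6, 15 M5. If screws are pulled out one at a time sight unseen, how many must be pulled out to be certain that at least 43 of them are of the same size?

154

In the worst case we take at most 42 of each size, but all 1 M10, all 17 M3, all 36 M6, and all 15 M5 (fewer than 42), giving 1 + 17 + 42 + 42 + 36 + 15 = 153.
One more screw then forces some size to 43, so 153 + 1 = 154.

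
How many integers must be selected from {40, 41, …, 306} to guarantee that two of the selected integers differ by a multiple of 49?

Group the integers by remainder mod 49; there are 49 residue classes, each nonempty in this range.
Choosing one from each class (49 integers) avoids any shared remainder.
One more choice must repeat a class, so two differ by a multiple of 49. Hence 49 + 1 = 50.

50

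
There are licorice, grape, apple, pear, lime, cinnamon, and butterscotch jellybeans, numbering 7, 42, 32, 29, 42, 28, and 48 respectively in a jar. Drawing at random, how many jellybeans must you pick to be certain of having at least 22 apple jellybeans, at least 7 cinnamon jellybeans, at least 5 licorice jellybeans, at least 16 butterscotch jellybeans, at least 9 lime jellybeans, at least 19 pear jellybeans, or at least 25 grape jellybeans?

97

The worst case stops just short of every target: 4 licorice, 24 grape, 21 apple, 18 pear, 8 lime, 6 cinnamon, 15 butterscotch — 4 + 24 + 21 + 18 + 8 + 6 + 15 = 96 jellybeans.
One more jellybean must push some flavor to its target, so 96 + 1 = 97.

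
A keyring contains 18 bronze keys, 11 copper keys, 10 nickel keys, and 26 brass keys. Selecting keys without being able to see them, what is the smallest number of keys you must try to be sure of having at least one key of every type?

The hardest type to obtain is nickel: we could draw every other key first — 65 − 10 = 55 keys — without a single nickel one.
The next draw must be nickel, so 55 + 1 = 56.

56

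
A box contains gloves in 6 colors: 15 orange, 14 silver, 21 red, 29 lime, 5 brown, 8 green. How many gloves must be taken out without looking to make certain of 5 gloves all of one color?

25

The worst case takes 4 gloves of each color without reaching 5 of any: 6 × 4 = 24.
The next glove must bring some color to 5, so 24 + 1 = 25.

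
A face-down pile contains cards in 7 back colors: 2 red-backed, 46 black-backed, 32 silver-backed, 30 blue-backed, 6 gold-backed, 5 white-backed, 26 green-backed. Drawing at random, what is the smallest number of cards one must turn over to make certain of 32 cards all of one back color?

In the worst case we take at most 31 of each back color, but all 2 red-backed, all 30 blue-backed, all 6 gold-backed, all 5 white-backed, and all 26 green-backed (fewer than 31), giving 2 + 31 + 31 + 30 + 6 + 5 + 26 = 131.
One more card then forces some back color to 32, so 131 + 1 = 132.

132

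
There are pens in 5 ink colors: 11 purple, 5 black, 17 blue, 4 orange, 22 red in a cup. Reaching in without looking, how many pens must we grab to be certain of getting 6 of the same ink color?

25

In the worst case we take at most 5 of each ink color, but all 4 orange (fewer than 5), giving 5 + 5 + 5 + 4 + 5 = 24.
One more pen then forces some ink color to 6, so 24 + 1 = 25.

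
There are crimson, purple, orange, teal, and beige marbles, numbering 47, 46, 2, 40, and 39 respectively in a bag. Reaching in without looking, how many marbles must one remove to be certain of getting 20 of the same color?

Treat the 5 colors as pigeonholes.
In the worst case we take at most 19 of each color, but all 2 orange (fewer than 19), giving 19 + 19 + 2 + 19 + 19 = 78.
One more marble then forces some color to 20, so 78 + 1 = 79.

79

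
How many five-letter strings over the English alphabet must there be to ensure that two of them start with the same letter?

27

There are 26 possible first letters acting as pigeonholes.
With 26 five-letter strings over the English alphabet we could place one in each, avoiding any repeat.
One more forces some class to hold 2, so 26 + 1 = 27.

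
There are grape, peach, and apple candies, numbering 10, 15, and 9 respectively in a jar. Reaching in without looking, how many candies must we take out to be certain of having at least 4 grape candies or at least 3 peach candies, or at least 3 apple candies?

Each of the 3 flavors has its own threshold; avoid all of them simultaneously.
The worst case stops just short of every target: 3 grape, 2 peach, 2 apple — 3 + 2 + 2 = 7 candies.
One more candy must push some flavor to its target, so 7 + 1 = 8.

8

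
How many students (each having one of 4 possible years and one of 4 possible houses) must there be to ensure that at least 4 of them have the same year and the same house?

There are 4 × 4 = 16 (year, house) combinations acting as pigeonholes.
With 16 × 3 = 48 students we could place exactly 3 in each, with no (year, house) pair reaching 4.
One more forces some (year, house) pair to hold 4, so 48 + 1 = 49.

49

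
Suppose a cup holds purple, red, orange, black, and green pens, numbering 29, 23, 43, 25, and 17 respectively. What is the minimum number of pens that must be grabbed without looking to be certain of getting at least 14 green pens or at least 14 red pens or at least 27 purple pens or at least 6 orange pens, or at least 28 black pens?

The worst case stops just short of every target: 26 purple, 13 red, 5 orange, all 25 black, 13 green — 26 + 13 + 5 + 25 + 13 = 82 pens.
One more pen must push some ink color to its target, so 82 + 1 = 83.

83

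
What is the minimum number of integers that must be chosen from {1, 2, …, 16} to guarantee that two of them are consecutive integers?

9

Partition {1, …, 16} into 8 pairs: {1,2}, {3,4}, …, {15,16}.
Choosing 8 integers — say the 8 even numbers 2, 4, …, 16 — takes one from each pair and avoids the property.
Choosing 9 forces two into the same pair by pigeonhole, and those are consecutive. So 9.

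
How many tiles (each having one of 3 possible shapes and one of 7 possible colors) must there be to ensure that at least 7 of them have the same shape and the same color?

127

There are 3 × 7 = 21 (shape, color) combinations acting as pigeonholes.
With 21 × 6 = 126 tiles we could place exactly 6 in each, with no (shape, color) pair reaching 7.
One more forces some (shape, color) pair to hold 7, so 126 + 1 = 127.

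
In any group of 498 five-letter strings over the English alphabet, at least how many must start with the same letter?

The 498 five-letter strings over the English alphabet fall into 26 possible first letters.
If each of the 26 possible first letters held at most 19, the total would be at most 26 × 19 = 494 < 498, a contradiction.
So at least one holds ⌈498/26⌉ = 20.

20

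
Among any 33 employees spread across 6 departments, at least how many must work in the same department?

6

The 33 employees fall into 6 departments.
If each of the 6 departments held at most 5, the total would be at most 6 × 5 = 30 < 33, a contradiction.
So at least one holds ⌈33/6⌉ = 6.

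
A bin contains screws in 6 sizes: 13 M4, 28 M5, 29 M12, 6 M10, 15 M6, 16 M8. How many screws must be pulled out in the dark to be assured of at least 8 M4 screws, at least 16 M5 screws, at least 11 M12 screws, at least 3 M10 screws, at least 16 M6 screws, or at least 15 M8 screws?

Each of the 6 sizes has its own threshold; avoid all of them simultaneously.
The worst case stops just short of every target: 7 M4, 15 M5, 10 M12, 2 M10, 15 M6, 14 M8 — 7 + 15 + 10 + 2 + 15 + 14 = 63 screws.
One more screw must push some size to its target, so 63 + 1 = 64.

64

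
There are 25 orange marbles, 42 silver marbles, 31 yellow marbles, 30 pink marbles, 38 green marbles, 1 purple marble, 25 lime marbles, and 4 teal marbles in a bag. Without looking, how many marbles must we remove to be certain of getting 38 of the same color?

191

In the worst case we take at most 37 of each color, but all 25 orange, all 31 yellow, all 30 pink, all 1 purple, all 25 lime, and all 4 teal (fewer than 37), giving 25 + 37 + 31 + 30 + 37 + 1 + 25 + 4 = 190.
One more marble then forces some color to 38, so 190 + 1 = 191.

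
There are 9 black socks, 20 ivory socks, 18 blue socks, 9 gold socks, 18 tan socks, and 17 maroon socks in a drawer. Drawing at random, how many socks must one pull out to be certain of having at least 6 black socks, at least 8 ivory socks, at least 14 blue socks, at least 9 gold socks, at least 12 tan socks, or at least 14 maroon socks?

58

The worst case stops just short of every target: 5 black, 7 ivory, 13 blue, 8 gold, 11 tan, 13 maroon — 5 + 7 + 13 + 8 + 11 + 13 = 57 socks.
One more sock must push some color to its target, so 57 + 1 = 58.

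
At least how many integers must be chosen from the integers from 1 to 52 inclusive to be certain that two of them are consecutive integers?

27

Partition {1, …, 52} into 26 pairs: {1,2}, {3,4}, …, {51,52}.
Choosing 26 integers — say the 26 even numbers 2, 4, …, 52 — takes one from each pair and avoids the property.
Choosing 27 forces two into the same pair by pigeonhole, and those are consecutive. So 27.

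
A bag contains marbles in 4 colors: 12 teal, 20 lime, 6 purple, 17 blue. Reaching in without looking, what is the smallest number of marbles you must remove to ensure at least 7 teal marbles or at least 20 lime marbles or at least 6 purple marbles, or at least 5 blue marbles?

35

The worst case stops just short of every target: 6 teal, 19 lime, 5 purple, 4 blue — 6 + 19 + 5 + 4 = 34 marbles.
One more marble must push some color to its target, so 34 + 1 = 35.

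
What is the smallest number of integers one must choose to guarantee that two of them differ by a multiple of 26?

Use the pigeonhole principle on residue classes: two integers differ by a multiple of 26 exactly when they share a remainder mod 26.
There are 26 residue classes mod 26, so 26 integers can all lie in distinct classes.
One more integer must repeat a residue, giving a difference divisible by 26. So n = 26 + 1 = 27.

27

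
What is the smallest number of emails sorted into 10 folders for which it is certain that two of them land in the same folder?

11

There are 10 folders acting as pigeonholes.
With 10 emails we could place one in each, avoiding any repeat.
One more forces some class to hold 2, so 10 + 1 = 11.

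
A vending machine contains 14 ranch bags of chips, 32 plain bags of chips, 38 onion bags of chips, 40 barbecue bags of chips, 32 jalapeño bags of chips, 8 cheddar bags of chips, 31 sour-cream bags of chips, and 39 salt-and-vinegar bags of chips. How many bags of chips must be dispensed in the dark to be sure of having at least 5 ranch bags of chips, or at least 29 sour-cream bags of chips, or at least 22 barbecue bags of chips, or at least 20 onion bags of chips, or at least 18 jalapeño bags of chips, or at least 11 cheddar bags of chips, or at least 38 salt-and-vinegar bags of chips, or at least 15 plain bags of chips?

Each of the 8 flavors has its own threshold; avoid all of them simultaneously.
The worst case stops just short of every target: 4 ranch, 14 plain, 19 onion, 21 barbecue, 17 jalapeño, all 8 cheddar, 28 sour-cream, 37 salt-and-vinegar — 4 + 14 + 19 + 21 + 17 + 8 + 28 + 37 = 148 bags of chips.
One more bag of chips must push some flavor to its target, so 148 + 1 = 149.

149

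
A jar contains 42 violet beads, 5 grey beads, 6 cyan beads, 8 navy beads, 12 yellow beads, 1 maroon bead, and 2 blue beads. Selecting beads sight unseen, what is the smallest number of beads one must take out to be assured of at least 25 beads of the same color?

59

Treat the 7 colors as pigeonholes.
In the worst case we take at most 24 of each color, but all 5 grey, all 6 cyan, all 8 navy, all 12 yellow, all 1 maroon, and all 2 blue (fewer than 24), giving 24 + 5 + 6 + 8 + 12 + 1 + 2 = 58.
One more bead then forces some color to 25, so 58 + 1 = 59.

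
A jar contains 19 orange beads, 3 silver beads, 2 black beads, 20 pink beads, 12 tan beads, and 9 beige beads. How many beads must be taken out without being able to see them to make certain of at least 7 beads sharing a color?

30

Treat the 6 colors as pigeonholes.
In the worst case we take at most 6 of each color, but all 3 silver and all 2 black (fewer than 6), giving 6 + 3 + 2 + 6 + 6 + 6 = 29.
One more bead then forces some color to 7, so 29 + 1 = 30.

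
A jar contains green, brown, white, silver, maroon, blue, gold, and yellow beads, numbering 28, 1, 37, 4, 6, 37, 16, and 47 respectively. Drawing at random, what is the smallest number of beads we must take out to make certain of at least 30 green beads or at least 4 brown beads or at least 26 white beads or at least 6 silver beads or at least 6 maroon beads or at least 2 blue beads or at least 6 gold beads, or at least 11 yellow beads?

The worst case stops just short of every target: all 28 green, all 1 brown, 25 white, all 4 silver, 5 maroon, 1 blue, 5 gold, 10 yellow — 28 + 1 + 25 + 4 + 5 + 1 + 5 + 10 = 79 beads.
One more bead must push some color to its target, so 79 + 1 = 80.

80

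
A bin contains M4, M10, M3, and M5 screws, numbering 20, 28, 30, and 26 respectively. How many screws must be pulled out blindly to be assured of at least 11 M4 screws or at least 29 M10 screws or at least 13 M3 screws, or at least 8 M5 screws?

58

Each of the 4 sizes has its own threshold; avoid all of them simultaneously.
The worst case stops just short of every target: 10 M4, 28 M10, 12 M3, 7 M5 — 10 + 28 + 12 + 7 = 57 screws.
One more screw must push some size to its target, so 57 + 1 = 58.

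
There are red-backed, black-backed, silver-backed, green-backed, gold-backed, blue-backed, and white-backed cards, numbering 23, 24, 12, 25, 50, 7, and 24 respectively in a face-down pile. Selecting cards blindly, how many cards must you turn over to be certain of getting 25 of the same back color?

139

In the worst case we take at most 24 of each back color, but all 23 red-backed, all 12 silver-backed, and all 7 blue-backed (fewer than 24), giving 23 + 24 + 12 + 24 + 24 + 7 + 24 = 138.
One more card then forces some back color to 25, so 138 + 1 = 139.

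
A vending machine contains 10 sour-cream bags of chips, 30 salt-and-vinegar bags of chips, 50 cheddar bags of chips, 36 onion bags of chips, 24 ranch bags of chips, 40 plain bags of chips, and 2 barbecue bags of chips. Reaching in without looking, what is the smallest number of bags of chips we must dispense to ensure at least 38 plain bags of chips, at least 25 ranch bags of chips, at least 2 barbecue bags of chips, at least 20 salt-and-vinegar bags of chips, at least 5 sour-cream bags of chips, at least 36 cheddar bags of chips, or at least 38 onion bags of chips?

Each of the 7 flavors has its own threshold; avoid all of them simultaneously.
The worst case stops just short of every target: 4 sour-cream, 19 salt-and-vinegar, 35 cheddar, all 36 onion, 24 ranch, 37 plain, 1 barbecue — 4 + 19 + 35 + 36 + 24 + 37 + 1 = 156 bags of chips.
One more bag of chips must push some flavor to its target, so 156 + 1 = 157.

157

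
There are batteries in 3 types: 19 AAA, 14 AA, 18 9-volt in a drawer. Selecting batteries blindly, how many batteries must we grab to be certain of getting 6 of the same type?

16

The worst case takes 5 batteries of each type without reaching 6 of any: 3 × 5 = 15.
The next battery must bring some type to 6, so 15 + 1 = 16.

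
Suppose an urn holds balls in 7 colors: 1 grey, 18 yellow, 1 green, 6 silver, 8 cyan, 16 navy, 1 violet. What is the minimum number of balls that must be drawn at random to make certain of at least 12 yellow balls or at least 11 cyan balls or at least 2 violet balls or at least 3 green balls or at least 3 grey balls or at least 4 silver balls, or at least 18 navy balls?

42

The worst case stops just short of every target: all 1 grey, 11 yellow, all 1 green, 3 silver, all 8 cyan, all 16 navy, 1 violet — 1 + 11 + 1 + 3 + 8 + 16 + 1 = 41 balls.
One more ball must push some color to its target, so 41 + 1 = 42.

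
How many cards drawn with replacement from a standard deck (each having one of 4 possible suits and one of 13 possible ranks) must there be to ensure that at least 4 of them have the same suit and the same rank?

There are 4 × 13 = 52 (suit, rank) combinations acting as pigeonholes.
With 52 × 3 = 156 cards drawn with replacement from a standard deck we could place exactly 3 in each, with no (suit, rank) pair reaching 4.
One more forces some (suit, rank) pair to hold 4, so 156 + 1 = 157.

157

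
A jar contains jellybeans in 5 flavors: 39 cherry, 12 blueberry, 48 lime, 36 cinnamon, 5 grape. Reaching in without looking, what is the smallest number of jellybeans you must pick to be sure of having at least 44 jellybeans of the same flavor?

In the worst case we take at most 43 of each flavor, but all 39 cherry, all 12 blueberry, all 36 cinnamon, and all 5 grape (fewer than 43), giving 39 + 12 + 43 + 36 + 5 = 135.
One more jellybean then forces some flavor to 44, so 135 + 1 = 136.

136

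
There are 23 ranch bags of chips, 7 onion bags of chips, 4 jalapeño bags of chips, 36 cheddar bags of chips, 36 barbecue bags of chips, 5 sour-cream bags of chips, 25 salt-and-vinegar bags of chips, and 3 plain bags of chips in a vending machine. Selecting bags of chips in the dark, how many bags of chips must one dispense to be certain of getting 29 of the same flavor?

124

Treat the 8 flavors as pigeonholes.
In the worst case we take at most 28 of each flavor, but all 23 ranch, all 7 onion, all 4 jalapeño, all 5 sour-cream, all 25 salt-and-vinegar, and all 3 plain (fewer than 28), giving 23 + 7 + 4 + 28 + 28 + 5 + 25 + 3 = 123.
One more bag of chips then forces some flavor to 29, so 123 + 1 = 124.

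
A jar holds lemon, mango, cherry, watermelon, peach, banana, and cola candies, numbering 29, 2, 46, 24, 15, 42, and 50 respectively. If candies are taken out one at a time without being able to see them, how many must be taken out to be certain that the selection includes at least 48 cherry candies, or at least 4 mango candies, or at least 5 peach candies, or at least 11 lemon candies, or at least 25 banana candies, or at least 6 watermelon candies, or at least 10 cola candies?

101

The worst case stops just short of every target: 10 lemon, all 2 mango, all 46 cherry, 5 watermelon, 4 peach, 24 banana, 9 cola — 10 + 2 + 46 + 5 + 4 + 24 + 9 = 100 candies.
One more candy must push some flavor to its target, so 100 + 1 = 101.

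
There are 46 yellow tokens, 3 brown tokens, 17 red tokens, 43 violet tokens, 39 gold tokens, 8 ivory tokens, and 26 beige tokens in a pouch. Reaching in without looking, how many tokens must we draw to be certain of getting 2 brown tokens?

181

The worst case draws every non-brown token first: 46 + 17 + 43 + 39 + 8 + 26 = 179.
The next 2 draws are then forced to be brown, giving 179 + 2 = 181.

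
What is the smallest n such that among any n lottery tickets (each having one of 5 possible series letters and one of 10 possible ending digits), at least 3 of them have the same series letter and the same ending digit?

There are 5 × 10 = 50 (series letter, ending digit) combinations acting as pigeonholes.
With 50 × 2 = 100 lottery tickets we could place exactly 2 in each, with no (series letter, ending digit) pair reaching 3.
One more forces some (series letter, ending digit) pair to hold 3, so 100 + 1 = 101.

101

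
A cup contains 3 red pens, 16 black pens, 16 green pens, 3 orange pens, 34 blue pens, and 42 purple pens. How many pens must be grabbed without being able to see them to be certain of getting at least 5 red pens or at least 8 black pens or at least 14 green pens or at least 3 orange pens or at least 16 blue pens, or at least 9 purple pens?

49

The worst case stops just short of every target: all 3 red, 7 black, 13 green, 2 orange, 15 blue, 8 purple — 3 + 7 + 13 + 2 + 15 + 8 = 48 pens.
One more pen must push some ink color to its target, so 48 + 1 = 49.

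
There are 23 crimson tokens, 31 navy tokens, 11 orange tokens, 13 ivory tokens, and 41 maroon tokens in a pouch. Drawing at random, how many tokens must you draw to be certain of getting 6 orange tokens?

The worst case draws every non-orange token first: 23 + 31 + 13 + 41 = 108.
The next 6 draws are then forced to be orange, giving 108 + 6 = 114.

114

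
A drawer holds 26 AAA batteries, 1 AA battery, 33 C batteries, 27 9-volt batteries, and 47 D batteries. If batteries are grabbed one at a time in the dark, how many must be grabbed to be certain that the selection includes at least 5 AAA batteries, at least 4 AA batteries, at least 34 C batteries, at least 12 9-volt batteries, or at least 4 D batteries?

The worst case stops just short of every target: 4 AAA, all 1 AA, 33 C, 11 9-volt, 3 D — 4 + 1 + 33 + 11 + 3 = 52 batteries.
One more battery must push some type to its target, so 52 + 1 = 53.

53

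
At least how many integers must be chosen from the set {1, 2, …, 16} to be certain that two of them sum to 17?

Partition {1, …, 16} into 8 pairs: {1,16}, {2,15}, …, {8,9}.
Choosing 8 integers — say the integers 1 through 8 — takes one from each pair and avoids the property.
Choosing 9 forces two into the same pair by pigeonhole, and those sum to 17. So 9.

9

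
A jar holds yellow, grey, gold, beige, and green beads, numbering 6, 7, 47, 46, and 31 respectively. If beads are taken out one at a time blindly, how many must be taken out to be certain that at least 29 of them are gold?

The worst case draws every non-gold bead first: 6 + 7 + 46 + 31 = 90.
The next 29 draws are then forced to be gold, giving 90 + 29 = 119.

119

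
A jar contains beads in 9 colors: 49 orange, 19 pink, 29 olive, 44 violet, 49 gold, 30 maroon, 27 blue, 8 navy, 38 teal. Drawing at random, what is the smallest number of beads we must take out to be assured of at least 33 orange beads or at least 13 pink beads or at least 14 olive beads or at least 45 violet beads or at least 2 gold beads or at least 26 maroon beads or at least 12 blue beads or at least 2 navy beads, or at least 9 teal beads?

148

Each of the 9 colors has its own threshold; avoid all of them simultaneously.
The worst case stops just short of every target: 32 orange, 12 pink, 13 olive, 44 violet, 1 gold, 25 maroon, 11 blue, 1 navy, 8 teal — 32 + 12 + 13 + 44 + 1 + 25 + 11 + 1 + 8 = 147 beads.
One more bead must push some color to its target, so 147 + 1 = 148.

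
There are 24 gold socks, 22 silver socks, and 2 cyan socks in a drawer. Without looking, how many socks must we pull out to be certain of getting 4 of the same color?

9

In the worst case we take at most 3 of each color, but all 2 cyan (fewer than 3), giving 3 + 3 + 2 = 8.
One more sock then forces some color to 4, so 8 + 1 = 9.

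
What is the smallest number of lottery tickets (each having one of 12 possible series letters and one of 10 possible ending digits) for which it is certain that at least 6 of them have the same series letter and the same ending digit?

There are 12 × 10 = 120 (series letter, ending digit) combinations acting as pigeonholes.
With 120 × 5 = 600 lottery tickets we could place exactly 5 in each, with no (series letter, ending digit) pair reaching 6.
One more forces some (series letter, ending digit) pair to hold 6, so 600 + 1 = 601.

601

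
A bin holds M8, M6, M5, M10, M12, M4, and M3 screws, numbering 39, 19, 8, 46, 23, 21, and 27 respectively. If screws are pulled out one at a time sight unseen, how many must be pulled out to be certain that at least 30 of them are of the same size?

In the worst case we take at most 29 of each size, but all 19 M6, all 8 M5, all 23 M12, all 21 M4, and all 27 M3 (fewer than 29), giving 29 + 19 + 8 + 29 + 23 + 21 + 27 = 156.
One more screw then forces some size to 30, so 156 + 1 = 157.

157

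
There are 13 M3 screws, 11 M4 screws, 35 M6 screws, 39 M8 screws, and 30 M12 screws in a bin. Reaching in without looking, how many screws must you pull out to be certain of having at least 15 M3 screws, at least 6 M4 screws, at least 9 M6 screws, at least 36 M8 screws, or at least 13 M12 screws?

74

The worst case stops just short of every target: all 13 M3, 5 M4, 8 M6, 35 M8, 12 M12 — 13 + 5 + 8 + 35 + 12 = 73 screws.
One more screw must push some size to its target, so 73 + 1 = 74.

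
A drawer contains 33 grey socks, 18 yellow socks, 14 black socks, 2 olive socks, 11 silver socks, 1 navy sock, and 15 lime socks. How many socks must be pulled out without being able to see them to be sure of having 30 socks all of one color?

91

In the worst case we take at most 29 of each color, but all 18 yellow, all 14 black, all 2 olive, all 11 silver, all 1 navy, and all 15 lime (fewer than 29), giving 29 + 18 + 14 + 2 + 11 + 1 + 15 = 90.
One more sock then forces some color to 30, so 90 + 1 = 91.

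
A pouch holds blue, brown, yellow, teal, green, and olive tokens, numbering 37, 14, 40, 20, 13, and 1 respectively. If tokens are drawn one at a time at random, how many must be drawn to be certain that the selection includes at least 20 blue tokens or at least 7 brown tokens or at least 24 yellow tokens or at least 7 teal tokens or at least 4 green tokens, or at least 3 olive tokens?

The worst case stops just short of every target: 19 blue, 6 brown, 23 yellow, 6 teal, 3 green, all 1 olive — 19 + 6 + 23 + 6 + 3 + 1 = 58 tokens.
One more token must push some color to its target, so 58 + 1 = 59.

59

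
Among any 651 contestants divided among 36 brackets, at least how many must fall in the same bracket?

19

If each of the 36 brackets held at most 18, the total would be at most 36 × 18 = 648 < 651, a contradiction.
So at least one holds ⌈651/36⌉ = 19.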